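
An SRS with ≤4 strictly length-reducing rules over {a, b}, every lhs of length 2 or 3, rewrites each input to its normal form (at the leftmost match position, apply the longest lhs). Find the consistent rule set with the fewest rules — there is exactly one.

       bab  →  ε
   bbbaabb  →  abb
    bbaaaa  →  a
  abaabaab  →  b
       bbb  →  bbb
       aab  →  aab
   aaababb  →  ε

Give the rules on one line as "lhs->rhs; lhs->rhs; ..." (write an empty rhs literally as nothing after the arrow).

aaa->; ba->; bab->ba; bba->a

  | bab => ba => ε
  | bbbaabb => baabb => abb
  | bbaaaa => aaaa => a
  | abaabaab => aabaab => aaab => b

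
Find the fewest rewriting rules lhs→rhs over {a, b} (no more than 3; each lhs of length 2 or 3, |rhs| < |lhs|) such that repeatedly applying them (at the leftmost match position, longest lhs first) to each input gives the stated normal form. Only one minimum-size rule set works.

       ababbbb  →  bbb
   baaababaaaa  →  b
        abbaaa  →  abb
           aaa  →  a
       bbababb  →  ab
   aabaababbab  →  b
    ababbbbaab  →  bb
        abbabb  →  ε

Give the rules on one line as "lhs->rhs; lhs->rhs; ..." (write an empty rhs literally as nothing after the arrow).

aa->; ba->b; bab->a

  | ababbbb => aabbb => bbb
  | baaababaaaa => baababaaaa => bababaaaa => aabaaaa => baaaa => baaa => baa => ba => b
  | abbaaa => abbaa => abba => abb
  | aaa => a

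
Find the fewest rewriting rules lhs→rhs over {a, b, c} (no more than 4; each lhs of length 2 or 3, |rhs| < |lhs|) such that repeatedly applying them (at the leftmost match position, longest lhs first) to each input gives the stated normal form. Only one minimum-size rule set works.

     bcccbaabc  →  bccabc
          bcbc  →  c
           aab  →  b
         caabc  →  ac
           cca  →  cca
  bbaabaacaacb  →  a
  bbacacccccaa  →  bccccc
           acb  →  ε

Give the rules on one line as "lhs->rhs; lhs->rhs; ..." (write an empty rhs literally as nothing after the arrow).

  | bcccbaabc => bccaaabc => bccabc
  | bcbc => bac => c
  | aab => b
  | caabc => cbc => ac

aa->; acc->c; ba->; cb->a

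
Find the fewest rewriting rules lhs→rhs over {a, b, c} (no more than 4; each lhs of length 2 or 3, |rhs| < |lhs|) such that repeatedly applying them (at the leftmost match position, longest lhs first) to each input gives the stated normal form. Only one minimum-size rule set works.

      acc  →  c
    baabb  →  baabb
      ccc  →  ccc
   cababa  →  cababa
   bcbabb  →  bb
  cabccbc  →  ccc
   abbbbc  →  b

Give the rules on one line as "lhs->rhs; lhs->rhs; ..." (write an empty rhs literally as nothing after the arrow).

ac->b; bc->c; cba->

  | acc => bc => c
  | baabb
  | ccc
  | cababa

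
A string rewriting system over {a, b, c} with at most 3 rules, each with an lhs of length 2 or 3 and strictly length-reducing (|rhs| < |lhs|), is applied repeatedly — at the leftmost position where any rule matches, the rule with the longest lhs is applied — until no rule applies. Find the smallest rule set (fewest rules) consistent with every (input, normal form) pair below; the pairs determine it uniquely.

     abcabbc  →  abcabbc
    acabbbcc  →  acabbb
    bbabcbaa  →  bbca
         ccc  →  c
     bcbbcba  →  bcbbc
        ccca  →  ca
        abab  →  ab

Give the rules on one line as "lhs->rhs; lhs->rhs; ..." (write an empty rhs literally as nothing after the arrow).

  | abcabbc
  | acabbbcc => acabbb
  | bbabcbaa => bbcbaa => bbca
  | ccc => c

ba->; cc->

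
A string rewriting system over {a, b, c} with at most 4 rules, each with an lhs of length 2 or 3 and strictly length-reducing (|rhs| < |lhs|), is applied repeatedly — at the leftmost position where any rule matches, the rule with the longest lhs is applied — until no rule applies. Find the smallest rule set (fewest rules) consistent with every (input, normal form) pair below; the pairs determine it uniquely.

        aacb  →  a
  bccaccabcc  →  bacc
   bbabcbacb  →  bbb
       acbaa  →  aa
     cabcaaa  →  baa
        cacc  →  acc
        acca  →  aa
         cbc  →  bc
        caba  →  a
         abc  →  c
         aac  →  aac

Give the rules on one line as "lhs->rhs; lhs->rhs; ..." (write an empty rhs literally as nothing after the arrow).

  | aacb => aab => a
  | bccaccabcc => bcaccabcc => baccabcc => bacabcc => baabcc => bacc
  | bbabcbacb => bbcbacb => bbbacb => bbbab => bbb
  | acbaa => abaa => aa

ab->; ca->a; caa->ba; cb->b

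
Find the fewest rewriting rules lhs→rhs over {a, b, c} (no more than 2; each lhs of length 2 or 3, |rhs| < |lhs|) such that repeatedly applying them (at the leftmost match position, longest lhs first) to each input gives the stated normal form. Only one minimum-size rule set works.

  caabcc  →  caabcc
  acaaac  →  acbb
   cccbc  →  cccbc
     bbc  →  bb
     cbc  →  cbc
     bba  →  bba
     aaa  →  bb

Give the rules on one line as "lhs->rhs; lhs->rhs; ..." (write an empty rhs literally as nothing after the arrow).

  | caabcc
  | acaaac => acbbc => acbb
  | cccbc
  | bbc => bb

aaa->bb; bbc->bb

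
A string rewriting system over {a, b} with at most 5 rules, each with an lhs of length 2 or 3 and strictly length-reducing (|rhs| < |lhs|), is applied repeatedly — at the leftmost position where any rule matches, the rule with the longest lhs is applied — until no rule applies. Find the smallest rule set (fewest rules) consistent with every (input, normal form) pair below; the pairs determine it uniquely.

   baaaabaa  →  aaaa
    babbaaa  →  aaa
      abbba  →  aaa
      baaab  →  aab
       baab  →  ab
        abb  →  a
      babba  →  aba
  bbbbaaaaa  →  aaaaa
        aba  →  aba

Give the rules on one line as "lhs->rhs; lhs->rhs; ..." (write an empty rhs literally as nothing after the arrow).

  | baaaabaa => aaabaa => aaaa
  | babbaaa => abaaa => aaa
  | abbba => aaa
  | baaab => aab

baa->a; bab->a; bb->; bbb->a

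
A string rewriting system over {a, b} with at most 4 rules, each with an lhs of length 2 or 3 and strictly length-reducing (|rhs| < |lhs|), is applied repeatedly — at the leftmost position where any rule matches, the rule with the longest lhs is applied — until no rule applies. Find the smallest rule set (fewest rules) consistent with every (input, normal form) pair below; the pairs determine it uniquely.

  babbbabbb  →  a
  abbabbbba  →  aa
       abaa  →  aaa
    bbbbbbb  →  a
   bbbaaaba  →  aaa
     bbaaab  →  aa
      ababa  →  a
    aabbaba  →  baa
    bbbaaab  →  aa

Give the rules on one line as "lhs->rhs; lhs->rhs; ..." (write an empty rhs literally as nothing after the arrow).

  | babbbabbb => babbabbb => bababbb => baabbb => bbb => ab => a
  | abbabbbba => ababbbba => aabbbba => bbba => aba => aa
  | abaa => aaa
  | bbbbbbb => abbbbb => abbbb => abbb => abb => ab => a

aab->; ab->a; bb->a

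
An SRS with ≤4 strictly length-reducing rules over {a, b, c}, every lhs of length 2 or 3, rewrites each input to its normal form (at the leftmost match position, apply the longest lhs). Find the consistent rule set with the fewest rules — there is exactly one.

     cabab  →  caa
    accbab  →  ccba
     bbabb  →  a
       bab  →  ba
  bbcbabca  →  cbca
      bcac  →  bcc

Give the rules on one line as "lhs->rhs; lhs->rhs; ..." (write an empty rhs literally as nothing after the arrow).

  | cabab => caab => caa
  | accbab => ccbab => ccba
  | bbabb => abb => ab => a
  | bab => ba

ab->a; ac->c; bb->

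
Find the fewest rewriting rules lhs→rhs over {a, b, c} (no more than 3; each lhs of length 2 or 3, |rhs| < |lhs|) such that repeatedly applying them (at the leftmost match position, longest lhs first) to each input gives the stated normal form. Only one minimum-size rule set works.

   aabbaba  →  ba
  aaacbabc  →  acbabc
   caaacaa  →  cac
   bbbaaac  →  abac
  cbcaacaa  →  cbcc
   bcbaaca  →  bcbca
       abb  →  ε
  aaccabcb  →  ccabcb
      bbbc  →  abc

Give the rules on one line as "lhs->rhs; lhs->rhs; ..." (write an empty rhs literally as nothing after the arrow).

  | aabbaba => bbaba => aaba => ba
  | aaacbabc => acbabc
  | caaacaa => cacaa => cac
  | bbbaaac => abaaac => abac

aa->; bb->a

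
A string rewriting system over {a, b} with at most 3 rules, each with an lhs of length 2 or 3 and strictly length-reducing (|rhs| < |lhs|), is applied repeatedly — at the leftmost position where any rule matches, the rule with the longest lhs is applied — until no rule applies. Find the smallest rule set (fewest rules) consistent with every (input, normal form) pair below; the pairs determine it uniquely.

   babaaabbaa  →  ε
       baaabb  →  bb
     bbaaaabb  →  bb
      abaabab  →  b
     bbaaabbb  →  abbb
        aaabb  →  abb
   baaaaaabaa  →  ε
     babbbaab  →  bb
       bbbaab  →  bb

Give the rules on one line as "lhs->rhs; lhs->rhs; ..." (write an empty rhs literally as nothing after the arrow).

  | babaaabbaa => baaabbaa => aabbaa => bbaa => ba => ε
  | baaabb => aabb => bb
  | bbaaaabb => baaabb => aabb => bb
  | abaabab => aabab => bab => b

aa->; ba->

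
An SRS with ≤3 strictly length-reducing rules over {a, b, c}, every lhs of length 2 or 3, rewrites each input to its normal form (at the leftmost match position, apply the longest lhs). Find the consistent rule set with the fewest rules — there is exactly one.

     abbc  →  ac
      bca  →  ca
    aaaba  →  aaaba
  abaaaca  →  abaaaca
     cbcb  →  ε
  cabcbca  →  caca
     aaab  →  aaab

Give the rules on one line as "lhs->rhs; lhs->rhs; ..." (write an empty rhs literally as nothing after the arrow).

bc->c; cb->

  | abbc => abc => ac
  | bca => ca
  | aaaba
  | abaaaca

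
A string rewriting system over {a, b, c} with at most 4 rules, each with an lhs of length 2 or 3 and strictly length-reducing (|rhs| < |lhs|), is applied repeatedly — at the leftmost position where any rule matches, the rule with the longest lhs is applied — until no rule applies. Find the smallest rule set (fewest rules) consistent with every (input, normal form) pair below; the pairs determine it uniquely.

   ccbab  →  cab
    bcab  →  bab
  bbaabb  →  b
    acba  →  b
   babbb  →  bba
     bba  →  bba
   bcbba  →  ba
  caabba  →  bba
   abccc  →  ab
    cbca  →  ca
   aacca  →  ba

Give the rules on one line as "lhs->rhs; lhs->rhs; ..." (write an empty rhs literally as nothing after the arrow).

  | ccbab => cab
  | bcab => bab
  | bbaabb => bbbbb => aabb => bbb => aa => b
  | acba => aa => b

aa->b; bbb->aa; bc->b; cb->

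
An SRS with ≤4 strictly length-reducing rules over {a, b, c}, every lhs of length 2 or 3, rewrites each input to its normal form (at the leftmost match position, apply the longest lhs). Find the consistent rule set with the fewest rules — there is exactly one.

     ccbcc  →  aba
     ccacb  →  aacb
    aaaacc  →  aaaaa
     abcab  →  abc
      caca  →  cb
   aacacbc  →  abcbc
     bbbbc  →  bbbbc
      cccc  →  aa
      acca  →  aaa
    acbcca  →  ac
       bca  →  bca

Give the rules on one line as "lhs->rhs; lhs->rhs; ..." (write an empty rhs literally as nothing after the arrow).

  | ccbcc => abcc => aba
  | ccacb => aacb
  | aaaacc => aaaaa
  | abcab => abc

aca->b; baa->; cab->c; cc->a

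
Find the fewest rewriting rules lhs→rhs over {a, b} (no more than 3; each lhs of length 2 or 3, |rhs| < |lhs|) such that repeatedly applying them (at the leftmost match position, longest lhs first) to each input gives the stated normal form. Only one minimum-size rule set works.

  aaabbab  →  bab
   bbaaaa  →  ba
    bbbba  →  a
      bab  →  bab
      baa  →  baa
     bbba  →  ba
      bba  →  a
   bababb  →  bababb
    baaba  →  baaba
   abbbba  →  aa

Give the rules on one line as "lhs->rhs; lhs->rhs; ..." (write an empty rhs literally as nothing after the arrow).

aaa->b; bba->a

  | aaabbab => bbbab => bab
  | bbaaaa => aaaa => ba
  | bbbba => bba => a
  | bab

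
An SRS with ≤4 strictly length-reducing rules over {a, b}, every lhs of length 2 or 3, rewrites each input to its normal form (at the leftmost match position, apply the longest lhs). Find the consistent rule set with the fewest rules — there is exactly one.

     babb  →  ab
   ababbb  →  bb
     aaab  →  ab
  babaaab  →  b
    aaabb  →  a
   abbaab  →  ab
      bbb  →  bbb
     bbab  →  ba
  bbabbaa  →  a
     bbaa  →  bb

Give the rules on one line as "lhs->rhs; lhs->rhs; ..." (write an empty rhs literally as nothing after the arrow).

aa->; abb->a; bab->a

  | babb => ab
  | ababbb => aabb => bb
  | aaab => ab
  | babaaab => aaaab => aab => b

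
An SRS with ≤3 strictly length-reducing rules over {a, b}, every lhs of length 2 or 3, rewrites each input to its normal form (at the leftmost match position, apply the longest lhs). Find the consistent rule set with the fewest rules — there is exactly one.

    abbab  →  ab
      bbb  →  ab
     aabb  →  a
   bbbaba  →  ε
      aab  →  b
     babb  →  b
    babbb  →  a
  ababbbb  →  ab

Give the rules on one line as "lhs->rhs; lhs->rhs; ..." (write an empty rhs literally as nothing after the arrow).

aa->; aba->ba; bb->a

  | abbab => aaab => ab
  | bbb => ab
  | aabb => bb => a
  | bbbaba => ababa => baba => bba => aa => ε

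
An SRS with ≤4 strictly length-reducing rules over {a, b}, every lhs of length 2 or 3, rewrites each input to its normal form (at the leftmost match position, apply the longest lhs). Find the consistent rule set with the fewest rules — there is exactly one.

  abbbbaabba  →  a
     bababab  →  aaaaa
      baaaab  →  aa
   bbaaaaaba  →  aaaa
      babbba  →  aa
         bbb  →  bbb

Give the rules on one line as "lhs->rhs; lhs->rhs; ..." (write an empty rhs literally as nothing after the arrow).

ba->; baa->ba; bab->aa; bba->

  | abbbbaabba => abbabba => abba => a
  | bababab => aaabab => aaaaa
  | baaaab => baaab => baab => bab => aa
  | bbaaaaaba => aaaaba => aaaa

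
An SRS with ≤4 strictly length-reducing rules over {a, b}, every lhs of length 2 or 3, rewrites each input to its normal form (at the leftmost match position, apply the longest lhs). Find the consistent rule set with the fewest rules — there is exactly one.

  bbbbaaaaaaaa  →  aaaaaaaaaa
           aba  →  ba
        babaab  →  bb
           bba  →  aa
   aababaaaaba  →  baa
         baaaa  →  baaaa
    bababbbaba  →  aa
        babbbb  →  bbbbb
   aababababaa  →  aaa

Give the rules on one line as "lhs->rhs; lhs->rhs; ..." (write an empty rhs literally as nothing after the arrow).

  | bbbbaaaaaaaa => bbaaaaaaaaa => aaaaaaaaaa
  | aba => ba
  | babaab => bbaab => aaab => abb => bb
  | bba => aa

aab->bb; ab->b; bba->aa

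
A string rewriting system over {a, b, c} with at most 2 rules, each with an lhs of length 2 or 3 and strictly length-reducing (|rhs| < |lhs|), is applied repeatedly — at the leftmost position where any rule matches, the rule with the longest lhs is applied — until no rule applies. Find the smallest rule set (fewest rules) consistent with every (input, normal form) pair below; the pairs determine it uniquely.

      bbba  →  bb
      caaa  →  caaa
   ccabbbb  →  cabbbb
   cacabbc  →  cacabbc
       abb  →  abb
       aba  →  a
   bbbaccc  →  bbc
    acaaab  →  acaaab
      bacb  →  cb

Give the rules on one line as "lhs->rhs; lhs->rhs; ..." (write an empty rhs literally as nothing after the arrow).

  | bbba => bb
  | caaa
  | ccabbbb => cabbbb
  | cacabbc

ba->; cc->c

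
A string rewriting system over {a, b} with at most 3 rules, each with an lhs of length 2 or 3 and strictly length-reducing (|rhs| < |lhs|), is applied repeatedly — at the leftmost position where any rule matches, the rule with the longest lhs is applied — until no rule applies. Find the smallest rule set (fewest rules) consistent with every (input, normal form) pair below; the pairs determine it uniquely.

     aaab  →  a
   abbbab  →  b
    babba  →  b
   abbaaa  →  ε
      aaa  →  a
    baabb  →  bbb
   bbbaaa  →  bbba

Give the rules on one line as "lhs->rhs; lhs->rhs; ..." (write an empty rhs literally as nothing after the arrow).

  | aaab => ab => a
  | abbbab => abbab => abab => aab => b
  | babba => baba => baa => b
  | abbaaa => abaaa => aaaa => aa => ε

aa->; ab->a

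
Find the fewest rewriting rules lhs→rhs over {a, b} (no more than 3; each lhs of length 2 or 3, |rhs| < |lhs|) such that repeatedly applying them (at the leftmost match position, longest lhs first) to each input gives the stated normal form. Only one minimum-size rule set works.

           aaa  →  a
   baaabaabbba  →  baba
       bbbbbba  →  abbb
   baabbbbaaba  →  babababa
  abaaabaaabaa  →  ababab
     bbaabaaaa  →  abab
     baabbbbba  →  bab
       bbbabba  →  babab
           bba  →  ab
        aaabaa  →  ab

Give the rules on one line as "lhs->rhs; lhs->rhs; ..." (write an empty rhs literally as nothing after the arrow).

  | aaa => a
  | baaabaabbba => babaabbba => bababba => babaab => baba
  | bbbbbba => bbbbab => bbabb => abbb
  | baabbbbaaba => babbbaaba => babababa

aa->; aab->a; bba->ab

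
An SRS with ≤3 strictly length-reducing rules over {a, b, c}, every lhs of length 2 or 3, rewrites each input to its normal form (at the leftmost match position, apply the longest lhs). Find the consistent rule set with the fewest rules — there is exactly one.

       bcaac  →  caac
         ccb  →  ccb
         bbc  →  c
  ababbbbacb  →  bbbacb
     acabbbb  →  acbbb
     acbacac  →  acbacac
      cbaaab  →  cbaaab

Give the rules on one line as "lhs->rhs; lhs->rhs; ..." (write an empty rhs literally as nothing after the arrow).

abb->b; bc->c

  | bcaac => caac
  | ccb
  | bbc => bc => c
  | ababbbbacb => abbbbacb => bbbacb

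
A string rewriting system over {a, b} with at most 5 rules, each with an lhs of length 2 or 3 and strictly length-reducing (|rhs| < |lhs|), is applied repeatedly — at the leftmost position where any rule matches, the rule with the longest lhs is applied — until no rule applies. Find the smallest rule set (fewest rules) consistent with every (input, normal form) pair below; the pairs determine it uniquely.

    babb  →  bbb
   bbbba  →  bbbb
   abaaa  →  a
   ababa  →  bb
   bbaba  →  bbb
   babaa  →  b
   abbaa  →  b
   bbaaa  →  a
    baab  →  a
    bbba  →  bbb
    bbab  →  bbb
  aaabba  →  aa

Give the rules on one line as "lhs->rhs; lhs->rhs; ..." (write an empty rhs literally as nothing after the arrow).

ab->a; aba->b; ba->b; baa->a

  | babb => bbb
  | bbbba => bbbb
  | abaaa => baa => a
  | ababa => bba => bb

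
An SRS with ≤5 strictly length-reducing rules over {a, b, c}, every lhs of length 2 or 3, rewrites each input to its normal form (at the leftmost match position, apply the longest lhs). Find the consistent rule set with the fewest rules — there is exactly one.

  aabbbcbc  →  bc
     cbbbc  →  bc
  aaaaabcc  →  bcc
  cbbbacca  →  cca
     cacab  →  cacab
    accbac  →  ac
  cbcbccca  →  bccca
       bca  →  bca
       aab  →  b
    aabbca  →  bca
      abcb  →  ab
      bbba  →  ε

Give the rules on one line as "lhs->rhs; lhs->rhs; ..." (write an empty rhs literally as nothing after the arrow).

aa->b; ba->; bb->b; cb->b

  | aabbbcbc => bbbbcbc => bbbcbc => bbcbc => bcbc => bbc => bc
  | cbbbc => bbbc => bbc => bc
  | aaaaabcc => baaabcc => aabcc => bbcc => bcc
  | cbbbacca => bbbacca => bbacca => bacca => cca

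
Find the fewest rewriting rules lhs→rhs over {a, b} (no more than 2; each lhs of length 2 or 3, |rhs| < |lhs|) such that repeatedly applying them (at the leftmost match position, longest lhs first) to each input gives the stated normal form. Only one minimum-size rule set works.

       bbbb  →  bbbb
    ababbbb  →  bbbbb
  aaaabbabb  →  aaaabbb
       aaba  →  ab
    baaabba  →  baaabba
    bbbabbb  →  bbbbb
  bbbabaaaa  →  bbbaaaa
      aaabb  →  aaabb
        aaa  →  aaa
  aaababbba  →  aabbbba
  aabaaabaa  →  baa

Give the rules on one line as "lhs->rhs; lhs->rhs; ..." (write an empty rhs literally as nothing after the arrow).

aba->b; bab->b

  | bbbb
  | ababbbb => bbbbb
  | aaaabbabb => aaaabbb
  | aaba => ab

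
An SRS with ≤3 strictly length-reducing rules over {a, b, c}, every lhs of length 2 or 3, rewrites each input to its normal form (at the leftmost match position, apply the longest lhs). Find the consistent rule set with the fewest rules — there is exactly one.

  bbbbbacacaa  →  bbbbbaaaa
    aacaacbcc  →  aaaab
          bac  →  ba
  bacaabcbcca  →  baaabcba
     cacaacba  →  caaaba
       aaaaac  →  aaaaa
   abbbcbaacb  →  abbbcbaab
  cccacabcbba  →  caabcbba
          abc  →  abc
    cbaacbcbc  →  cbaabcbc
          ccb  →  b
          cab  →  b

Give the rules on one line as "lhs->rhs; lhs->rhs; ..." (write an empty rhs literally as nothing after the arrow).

  | bbbbbacacaa => bbbbbaacaa => bbbbbaaaa
  | aacaacbcc => aaaacbcc => aaaabcc => aaaab
  | bac => ba
  | bacaabcbcca => baaabcbcca => baaabcba

ac->a; cab->b; cc->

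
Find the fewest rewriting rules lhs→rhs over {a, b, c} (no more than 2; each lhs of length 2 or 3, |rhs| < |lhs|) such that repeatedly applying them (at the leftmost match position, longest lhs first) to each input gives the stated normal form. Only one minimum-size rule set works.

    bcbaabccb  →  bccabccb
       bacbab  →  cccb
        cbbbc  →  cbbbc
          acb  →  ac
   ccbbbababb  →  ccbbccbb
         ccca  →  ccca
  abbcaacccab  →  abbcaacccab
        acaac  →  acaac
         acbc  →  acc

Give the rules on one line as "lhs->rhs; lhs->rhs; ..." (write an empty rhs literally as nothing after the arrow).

acb->ac; ba->c

  | bcbaabccb => bccabccb
  | bacbab => ccbab => cccb
  | cbbbc
  | acb => ac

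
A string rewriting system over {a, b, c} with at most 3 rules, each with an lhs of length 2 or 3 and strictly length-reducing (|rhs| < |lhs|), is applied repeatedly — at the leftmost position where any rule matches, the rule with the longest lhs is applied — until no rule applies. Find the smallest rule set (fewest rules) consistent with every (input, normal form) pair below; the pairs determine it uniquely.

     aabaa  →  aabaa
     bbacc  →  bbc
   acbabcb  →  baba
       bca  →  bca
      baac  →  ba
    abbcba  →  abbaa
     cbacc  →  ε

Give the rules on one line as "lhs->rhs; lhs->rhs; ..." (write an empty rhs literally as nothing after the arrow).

ac->; cb->a

  | aabaa
  | bbacc => bbc
  | acbabcb => babcb => baba
  | bca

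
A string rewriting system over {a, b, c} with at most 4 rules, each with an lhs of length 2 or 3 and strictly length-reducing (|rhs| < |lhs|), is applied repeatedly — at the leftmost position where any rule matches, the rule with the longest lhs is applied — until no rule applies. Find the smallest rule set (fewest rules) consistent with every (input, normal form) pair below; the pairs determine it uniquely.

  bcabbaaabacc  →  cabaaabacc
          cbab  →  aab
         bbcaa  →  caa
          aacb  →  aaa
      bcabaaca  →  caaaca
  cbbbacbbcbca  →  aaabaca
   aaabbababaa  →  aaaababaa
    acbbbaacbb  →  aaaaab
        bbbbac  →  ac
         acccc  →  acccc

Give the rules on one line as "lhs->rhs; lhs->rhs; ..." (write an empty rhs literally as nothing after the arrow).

  | bcabbaaabacc => ccbbaaabacc => cabaaabacc
  | cbab => aab
  | bbcaa => caa
  | aacb => aaa

bb->; bca->cc; cb->a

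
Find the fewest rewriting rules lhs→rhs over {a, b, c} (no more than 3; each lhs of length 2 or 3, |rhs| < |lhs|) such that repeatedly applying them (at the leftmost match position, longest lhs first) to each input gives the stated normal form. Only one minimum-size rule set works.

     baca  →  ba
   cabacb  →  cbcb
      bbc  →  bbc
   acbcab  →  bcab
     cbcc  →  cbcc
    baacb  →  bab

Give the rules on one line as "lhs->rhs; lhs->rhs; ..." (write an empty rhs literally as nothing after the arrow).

aba->b; ac->

  | baca => ba
  | cabacb => cbcb
  | bbc
  | acbcab => bcab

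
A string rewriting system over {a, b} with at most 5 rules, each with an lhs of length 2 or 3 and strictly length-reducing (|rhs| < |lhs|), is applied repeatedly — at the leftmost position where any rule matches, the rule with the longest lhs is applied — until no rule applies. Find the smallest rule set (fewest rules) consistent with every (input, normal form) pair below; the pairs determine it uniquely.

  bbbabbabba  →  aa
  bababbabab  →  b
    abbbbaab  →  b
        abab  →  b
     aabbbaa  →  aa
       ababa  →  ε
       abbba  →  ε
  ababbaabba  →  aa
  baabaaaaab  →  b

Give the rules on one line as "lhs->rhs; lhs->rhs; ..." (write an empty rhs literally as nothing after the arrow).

  | bbbabbabba => ababbabba => babbabba => bbabba => aabba => abba => bba => aa
  | bababbabab => babbabab => bbabab => aabab => abab => bab => b
  | abbbbaab => bbbbaab => abbaab => bbaab => aaab => aab => ab => b
  | abab => bab => b

ab->b; ba->; baa->aa; bb->a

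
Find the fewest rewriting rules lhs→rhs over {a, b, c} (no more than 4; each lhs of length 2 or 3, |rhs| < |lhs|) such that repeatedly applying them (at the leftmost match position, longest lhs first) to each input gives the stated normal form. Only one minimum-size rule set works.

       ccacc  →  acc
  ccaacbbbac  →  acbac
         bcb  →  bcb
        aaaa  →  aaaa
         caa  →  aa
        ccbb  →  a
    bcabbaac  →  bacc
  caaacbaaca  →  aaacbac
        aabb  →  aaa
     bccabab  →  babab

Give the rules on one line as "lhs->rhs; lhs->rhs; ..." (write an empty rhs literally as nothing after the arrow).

aca->c; bb->a; bba->ac; ca->a

  | ccacc => cacc => acc
  | ccaacbbbac => caacbbbac => aacbbbac => aacabac => acbac
  | bcb
  | aaaa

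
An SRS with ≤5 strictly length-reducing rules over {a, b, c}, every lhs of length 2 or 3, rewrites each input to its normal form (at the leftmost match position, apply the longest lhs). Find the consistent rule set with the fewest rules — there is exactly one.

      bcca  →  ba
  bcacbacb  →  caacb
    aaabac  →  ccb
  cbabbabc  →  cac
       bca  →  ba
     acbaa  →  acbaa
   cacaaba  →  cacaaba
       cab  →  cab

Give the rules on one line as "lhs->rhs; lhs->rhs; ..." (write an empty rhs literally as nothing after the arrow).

  | bcca => bca => ba
  | bcacbacb => bacbacb => cbbacb => caacb
  | aaabac => cbac => ccb
  | cbabbabc => cbaaabc => cbcbc => cbbc => cac

aaa->c; bac->cb; bb->a; bc->b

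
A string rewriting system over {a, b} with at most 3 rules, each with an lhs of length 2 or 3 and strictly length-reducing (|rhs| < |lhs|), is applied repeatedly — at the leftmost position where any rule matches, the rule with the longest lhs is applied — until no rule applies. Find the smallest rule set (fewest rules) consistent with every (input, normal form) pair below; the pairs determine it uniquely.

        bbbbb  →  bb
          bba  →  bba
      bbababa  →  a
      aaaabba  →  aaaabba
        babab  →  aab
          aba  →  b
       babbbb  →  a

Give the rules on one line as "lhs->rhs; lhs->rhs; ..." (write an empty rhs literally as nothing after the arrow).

  | bbbbb => bb
  | bba
  | bbababa => baaba => bab => a
  | aaaabba

aba->b; bab->a; bbb->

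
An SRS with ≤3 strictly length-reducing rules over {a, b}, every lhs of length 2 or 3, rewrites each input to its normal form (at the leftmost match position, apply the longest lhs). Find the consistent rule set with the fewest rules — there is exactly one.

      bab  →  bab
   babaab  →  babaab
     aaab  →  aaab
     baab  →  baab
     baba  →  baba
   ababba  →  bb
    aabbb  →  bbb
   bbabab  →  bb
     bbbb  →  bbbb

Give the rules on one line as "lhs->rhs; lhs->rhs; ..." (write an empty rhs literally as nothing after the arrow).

  | bab
  | babaab
  | aaab
  | baab

abb->bb; bba->b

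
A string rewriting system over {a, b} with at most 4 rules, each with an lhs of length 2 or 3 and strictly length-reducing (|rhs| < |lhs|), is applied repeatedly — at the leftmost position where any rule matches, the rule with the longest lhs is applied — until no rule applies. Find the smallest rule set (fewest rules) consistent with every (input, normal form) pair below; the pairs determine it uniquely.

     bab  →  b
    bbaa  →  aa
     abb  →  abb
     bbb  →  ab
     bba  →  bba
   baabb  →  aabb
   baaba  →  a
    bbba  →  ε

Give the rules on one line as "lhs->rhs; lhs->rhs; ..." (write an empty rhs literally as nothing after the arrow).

  | bab => b
  | bbaa => baa => aa
  | abb
  | bbb => ab

aba->; baa->aa; bab->b; bbb->ab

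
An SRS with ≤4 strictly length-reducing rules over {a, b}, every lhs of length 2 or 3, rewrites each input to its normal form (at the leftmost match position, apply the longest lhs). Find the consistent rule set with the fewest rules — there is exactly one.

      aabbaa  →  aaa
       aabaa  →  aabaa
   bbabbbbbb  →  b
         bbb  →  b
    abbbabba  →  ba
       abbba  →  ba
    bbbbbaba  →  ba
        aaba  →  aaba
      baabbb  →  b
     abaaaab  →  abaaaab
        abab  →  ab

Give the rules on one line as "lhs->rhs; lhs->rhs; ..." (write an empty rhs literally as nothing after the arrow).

  | aabbaa => aaa
  | aabaa
  | bbabbbbbb => babbbbbb => bbbbbb => bbbbb => bbbb => bbb => bb => b
  | bbb => bb => b

abb->; bab->b; bb->b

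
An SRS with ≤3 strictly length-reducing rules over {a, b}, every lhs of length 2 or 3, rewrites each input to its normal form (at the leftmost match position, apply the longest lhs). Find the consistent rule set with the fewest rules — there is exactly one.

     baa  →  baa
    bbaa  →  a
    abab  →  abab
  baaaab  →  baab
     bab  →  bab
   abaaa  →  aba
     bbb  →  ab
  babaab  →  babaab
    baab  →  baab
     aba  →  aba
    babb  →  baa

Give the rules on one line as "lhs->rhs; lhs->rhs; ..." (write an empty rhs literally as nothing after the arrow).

  | baa
  | bbaa => aaa => a
  | abab
  | baaaab => baab

aaa->a; bb->a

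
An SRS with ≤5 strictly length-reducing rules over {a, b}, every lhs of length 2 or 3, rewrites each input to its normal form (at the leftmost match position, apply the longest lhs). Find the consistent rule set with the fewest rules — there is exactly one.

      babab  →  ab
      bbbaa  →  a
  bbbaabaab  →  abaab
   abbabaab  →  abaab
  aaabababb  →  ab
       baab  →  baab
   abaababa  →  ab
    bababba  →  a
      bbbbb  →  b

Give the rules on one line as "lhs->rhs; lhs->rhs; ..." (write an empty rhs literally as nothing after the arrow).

aaa->; bab->; bb->b; bba->

  | babab => ab
  | bbbaa => bbaa => a
  | bbbaabaab => bbaabaab => abaab
  | abbabaab => abaab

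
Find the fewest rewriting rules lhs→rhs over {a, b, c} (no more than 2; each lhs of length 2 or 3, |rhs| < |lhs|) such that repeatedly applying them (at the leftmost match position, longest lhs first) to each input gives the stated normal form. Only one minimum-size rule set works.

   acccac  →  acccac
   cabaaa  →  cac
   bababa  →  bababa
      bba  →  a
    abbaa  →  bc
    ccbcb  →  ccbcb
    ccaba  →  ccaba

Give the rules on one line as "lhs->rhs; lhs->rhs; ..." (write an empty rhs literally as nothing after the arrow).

aaa->bc; bb->

  | acccac
  | cabaaa => cabbc => cac
  | bababa
  | bba => a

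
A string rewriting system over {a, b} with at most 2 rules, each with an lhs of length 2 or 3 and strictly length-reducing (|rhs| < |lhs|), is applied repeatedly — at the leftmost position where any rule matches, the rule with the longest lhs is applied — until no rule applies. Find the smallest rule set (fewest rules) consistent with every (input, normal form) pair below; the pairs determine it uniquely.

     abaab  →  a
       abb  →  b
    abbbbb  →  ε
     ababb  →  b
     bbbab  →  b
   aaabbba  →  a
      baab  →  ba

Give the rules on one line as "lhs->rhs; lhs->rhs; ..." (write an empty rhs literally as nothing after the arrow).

  | abaab => aab => a
  | abb => b
  | abbbbb => bbbb => bb => ε
  | ababb => abb => b

ab->; bb->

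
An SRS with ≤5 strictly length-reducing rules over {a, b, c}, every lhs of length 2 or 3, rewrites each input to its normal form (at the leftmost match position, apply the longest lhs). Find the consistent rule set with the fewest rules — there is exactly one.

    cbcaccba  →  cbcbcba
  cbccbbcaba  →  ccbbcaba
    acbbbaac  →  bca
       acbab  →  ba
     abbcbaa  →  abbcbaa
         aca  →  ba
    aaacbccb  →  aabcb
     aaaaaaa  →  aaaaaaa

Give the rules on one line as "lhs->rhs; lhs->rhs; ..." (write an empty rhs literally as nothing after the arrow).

  | cbcaccba => cbcbcba
  | cbccbbcaba => ccbbcaba
  | acbbbaac => bbbbaac => bcbaac => bcbab => bca
  | acbab => bbab => ba

ac->b; bab->a; bbb->bc; bcc->c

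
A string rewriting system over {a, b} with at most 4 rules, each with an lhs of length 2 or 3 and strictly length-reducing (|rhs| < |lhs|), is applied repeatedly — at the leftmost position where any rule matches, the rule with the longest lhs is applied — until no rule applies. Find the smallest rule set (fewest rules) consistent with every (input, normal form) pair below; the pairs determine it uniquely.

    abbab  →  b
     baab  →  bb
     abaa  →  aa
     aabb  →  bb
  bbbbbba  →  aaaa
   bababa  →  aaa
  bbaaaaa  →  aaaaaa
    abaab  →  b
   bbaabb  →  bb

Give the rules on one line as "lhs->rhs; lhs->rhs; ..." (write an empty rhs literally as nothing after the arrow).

  | abbab => bbab => aab => ab => b
  | baab => bab => bb
  | abaa => bba => aa
  | aabb => abb => bb

ab->b; aba->bb; bba->aa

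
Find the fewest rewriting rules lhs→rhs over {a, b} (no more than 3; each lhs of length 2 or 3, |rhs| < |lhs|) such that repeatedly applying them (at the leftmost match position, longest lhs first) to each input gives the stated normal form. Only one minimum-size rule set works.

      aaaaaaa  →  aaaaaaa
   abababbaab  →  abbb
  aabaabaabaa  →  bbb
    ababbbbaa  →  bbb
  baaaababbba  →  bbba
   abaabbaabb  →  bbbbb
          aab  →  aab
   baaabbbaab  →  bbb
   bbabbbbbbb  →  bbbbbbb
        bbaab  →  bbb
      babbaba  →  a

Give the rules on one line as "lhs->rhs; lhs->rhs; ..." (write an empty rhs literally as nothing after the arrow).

aba->ba; baa->b; bab->

  | aaaaaaa
  | abababbaab => bababbaab => abbaab => abbb
  | aabaabaabaa => abaabaabaa => baabaabaa => bbaabaa => bbbaa => bbb
  | ababbbbaa => babbbbaa => bbbaa => bbb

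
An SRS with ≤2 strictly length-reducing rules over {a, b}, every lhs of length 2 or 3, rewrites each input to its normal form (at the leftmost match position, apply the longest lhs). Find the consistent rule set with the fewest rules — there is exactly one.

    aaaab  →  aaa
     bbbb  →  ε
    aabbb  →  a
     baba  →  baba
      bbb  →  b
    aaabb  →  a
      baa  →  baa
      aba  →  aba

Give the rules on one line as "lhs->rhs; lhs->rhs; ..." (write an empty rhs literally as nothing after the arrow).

aab->a; bb->

  | aaaab => aaa
  | bbbb => bb => ε
  | aabbb => abb => a
  | baba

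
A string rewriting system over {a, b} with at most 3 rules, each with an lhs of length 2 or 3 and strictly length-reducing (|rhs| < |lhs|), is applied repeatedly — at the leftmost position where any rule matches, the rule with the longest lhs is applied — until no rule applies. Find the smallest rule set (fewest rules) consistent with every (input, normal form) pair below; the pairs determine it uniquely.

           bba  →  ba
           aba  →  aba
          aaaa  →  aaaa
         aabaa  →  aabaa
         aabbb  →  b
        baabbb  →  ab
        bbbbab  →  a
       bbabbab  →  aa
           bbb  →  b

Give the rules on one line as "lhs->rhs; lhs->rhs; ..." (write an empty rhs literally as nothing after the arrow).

  | bba => ba
  | aba
  | aaaa
  | aabaa

abb->b; bab->a; bb->b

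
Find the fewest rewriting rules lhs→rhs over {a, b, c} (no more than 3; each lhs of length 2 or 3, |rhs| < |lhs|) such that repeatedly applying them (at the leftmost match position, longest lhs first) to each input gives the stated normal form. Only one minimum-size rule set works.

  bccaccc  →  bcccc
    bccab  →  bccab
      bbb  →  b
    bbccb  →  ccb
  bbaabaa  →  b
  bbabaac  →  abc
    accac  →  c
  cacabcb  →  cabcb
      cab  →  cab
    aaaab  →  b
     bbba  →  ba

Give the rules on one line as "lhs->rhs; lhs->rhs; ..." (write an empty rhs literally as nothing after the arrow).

  | bccaccc => bcccc
  | bccab
  | bbb => b
  | bbccb => ccb

aa->; ac->; bb->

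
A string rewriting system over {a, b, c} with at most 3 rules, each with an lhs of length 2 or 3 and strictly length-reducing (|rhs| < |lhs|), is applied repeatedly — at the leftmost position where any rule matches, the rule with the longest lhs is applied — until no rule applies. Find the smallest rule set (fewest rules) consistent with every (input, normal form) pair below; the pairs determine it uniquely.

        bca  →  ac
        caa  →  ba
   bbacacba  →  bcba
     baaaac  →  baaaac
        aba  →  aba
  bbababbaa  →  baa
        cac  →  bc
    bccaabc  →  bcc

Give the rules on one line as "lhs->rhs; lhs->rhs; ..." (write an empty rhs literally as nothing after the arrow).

bab->; bca->ac; ca->b

  | bca => ac
  | caa => ba
  | bbacacba => bbabcba => bcba
  | baaaac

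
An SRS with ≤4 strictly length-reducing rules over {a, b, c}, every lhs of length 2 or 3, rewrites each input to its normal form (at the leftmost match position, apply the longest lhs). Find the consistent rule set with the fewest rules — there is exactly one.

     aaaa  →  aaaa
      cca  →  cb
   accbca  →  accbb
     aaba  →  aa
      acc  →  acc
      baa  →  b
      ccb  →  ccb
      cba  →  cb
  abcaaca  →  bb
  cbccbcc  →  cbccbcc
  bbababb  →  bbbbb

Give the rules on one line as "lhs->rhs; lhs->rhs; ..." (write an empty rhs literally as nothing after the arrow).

  | aaaa
  | cca => cb
  | accbca => accbb
  | aaba => aa

ab->; ba->b; ca->b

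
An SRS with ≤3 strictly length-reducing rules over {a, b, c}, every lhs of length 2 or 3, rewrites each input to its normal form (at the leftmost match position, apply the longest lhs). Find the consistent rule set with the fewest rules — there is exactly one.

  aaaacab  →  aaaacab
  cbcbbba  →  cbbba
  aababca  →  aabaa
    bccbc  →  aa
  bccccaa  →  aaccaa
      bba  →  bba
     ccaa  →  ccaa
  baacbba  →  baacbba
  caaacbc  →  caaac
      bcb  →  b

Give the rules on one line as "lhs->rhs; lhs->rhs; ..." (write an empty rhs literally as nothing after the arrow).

  | aaaacab
  | cbcbbba => cbbba
  | aababca => aabaa
  | bccbc => aabc => aa

bc->; bcc->aa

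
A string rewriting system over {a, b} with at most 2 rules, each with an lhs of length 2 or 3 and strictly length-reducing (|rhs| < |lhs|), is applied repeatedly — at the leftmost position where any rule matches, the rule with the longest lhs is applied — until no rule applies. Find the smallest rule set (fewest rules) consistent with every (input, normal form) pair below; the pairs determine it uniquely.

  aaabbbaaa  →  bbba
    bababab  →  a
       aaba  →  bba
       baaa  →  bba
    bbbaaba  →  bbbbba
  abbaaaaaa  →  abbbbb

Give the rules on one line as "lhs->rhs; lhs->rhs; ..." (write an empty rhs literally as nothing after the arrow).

  | aaabbbaaa => babbbaaa => bbaaa => bbba
  | bababab => abab => a
  | aaba => bba
  | baaa => bba

aa->b; bab->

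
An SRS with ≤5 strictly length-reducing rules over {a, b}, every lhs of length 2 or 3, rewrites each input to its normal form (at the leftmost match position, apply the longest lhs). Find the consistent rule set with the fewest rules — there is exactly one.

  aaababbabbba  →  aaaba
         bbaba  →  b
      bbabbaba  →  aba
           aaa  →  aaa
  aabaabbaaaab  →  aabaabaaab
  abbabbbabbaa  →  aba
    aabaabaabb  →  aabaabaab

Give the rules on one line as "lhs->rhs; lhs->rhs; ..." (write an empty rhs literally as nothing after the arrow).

  | aaababbabbba => aaabbabbba => aaabbbba => aaaba
  | bbaba => bba => b
  | bbabbaba => bbbaba => aba
  | aaa

bab->b; bb->b; bba->b; bbb->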